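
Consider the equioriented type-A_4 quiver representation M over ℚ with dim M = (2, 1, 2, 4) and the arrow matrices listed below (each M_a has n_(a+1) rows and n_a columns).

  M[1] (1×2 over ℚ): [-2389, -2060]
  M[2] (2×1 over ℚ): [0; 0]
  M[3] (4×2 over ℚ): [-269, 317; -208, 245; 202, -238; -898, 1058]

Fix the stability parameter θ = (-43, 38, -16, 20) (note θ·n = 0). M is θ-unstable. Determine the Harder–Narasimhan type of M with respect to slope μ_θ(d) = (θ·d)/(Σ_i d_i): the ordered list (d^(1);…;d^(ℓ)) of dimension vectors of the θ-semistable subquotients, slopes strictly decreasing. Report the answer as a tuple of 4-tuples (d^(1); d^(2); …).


Barcode: M ≅ I[1,1], I[1,2], I[3,4]^2, I[4,4]^2. HN layers by μ_θ (4 steps, strictly decreasing):
  μ^(1)=38; μ^(2)=20; μ^(3)=-16; μ^(4)=-43

((0, 1, 0, 0); (0, 0, 0, 4); (0, 0, 2, 0); (2, 0, 0, 0))


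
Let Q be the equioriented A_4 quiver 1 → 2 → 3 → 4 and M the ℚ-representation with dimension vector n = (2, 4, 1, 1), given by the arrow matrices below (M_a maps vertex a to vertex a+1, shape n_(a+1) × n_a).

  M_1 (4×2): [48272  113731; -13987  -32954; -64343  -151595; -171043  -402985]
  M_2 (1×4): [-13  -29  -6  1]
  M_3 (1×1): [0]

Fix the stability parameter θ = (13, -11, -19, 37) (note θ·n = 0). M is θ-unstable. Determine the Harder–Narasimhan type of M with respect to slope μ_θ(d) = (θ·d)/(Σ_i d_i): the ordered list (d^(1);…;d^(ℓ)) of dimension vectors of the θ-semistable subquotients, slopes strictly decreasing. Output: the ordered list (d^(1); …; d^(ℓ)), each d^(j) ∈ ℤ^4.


Via rank(M_{q-1}∘⋯∘M_p): M ≅ I[1,2], I[1,3], I[2,2]^2, I[4,4].
μ_θ-semistable layers: μ^(1)=37; μ^(2)=1; μ^(3)=-17/3; μ^(4)=-11

((0, 0, 0, 1); (1, 1, 0, 0); (1, 1, 1, 0); (0, 2, 0, 0))


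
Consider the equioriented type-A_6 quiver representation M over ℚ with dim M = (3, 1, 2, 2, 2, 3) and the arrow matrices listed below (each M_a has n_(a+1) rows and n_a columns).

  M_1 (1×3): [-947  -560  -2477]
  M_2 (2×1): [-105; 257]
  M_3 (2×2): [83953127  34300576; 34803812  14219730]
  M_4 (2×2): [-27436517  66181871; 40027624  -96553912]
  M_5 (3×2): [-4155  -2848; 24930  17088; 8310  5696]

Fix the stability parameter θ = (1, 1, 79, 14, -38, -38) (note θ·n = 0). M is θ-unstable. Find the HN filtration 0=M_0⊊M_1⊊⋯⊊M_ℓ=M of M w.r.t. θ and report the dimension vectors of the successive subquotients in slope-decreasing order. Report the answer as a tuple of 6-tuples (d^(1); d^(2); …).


Via rank(M_{q-1}∘⋯∘M_p): M ≅ I[1,1]^2, I[1,6], I[3,4], I[5,5], I[6,6]^2.
μ_θ-semistable layers: μ^(1)=93/2; μ^(2)=17/4; μ^(3)=1; μ^(4)=-38

((0, 0, 1, 1, 0, 0); (0, 0, 1, 1, 1, 1); (3, 1, 0, 0, 0, 0); (0, 0, 0, 0, 1, 2))


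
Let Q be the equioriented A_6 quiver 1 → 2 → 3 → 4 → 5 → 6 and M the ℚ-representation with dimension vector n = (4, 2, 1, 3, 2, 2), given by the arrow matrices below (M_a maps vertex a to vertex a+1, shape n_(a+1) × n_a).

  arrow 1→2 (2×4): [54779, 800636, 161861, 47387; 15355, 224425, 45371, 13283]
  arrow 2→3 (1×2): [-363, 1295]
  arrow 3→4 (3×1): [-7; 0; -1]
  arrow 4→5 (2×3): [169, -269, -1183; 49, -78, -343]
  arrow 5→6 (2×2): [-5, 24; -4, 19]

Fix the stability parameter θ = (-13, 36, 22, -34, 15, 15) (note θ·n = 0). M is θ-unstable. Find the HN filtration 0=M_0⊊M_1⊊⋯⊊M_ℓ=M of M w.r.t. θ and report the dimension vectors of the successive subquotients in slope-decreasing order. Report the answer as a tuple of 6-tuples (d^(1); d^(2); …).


Interval decomposition of M: I[1,1]^2, I[1,2], I[1,4], I[4,6]^2.
HN type (ℓ=5): μ^(1)=36; μ^(2)=15; μ^(3)=8; μ^(4)=-13; μ^(5)=-34

((0, 1, 0, 0, 0, 0); (0, 0, 0, 0, 2, 2); (0, 1, 1, 1, 0, 0); (4, 0, 0, 0, 0, 0); (0, 0, 0, 2, 0, 0))


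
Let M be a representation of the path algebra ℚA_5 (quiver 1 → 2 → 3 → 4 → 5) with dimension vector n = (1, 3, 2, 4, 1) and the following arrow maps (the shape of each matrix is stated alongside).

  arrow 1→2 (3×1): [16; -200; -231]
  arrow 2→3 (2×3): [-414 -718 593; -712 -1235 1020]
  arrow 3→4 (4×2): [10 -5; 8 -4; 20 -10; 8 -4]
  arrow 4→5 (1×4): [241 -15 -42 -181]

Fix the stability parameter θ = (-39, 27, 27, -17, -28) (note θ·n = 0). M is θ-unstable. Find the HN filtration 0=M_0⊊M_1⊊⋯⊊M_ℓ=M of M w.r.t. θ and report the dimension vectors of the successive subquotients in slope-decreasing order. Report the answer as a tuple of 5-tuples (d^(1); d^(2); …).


Barcode: M ≅ I[1,5], I[2,2], I[2,3], I[4,4]^3. HN layers by μ_θ (4 steps, strictly decreasing):
  μ^(1)=27; μ^(2)=9/4; μ^(3)=-17; μ^(4)=-39

((0, 2, 1, 0, 0); (0, 1, 1, 1, 1); (0, 0, 0, 3, 0); (1, 0, 0, 0, 0))


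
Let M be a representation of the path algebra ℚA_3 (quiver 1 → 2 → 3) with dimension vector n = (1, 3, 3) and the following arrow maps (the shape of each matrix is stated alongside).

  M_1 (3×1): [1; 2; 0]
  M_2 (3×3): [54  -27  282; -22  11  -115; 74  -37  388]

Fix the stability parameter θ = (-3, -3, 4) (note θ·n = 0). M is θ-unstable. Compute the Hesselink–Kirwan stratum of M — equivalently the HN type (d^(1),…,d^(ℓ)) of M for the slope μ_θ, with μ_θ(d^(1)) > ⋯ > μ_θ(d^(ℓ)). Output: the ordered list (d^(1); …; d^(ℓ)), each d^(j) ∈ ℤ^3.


Interval decomposition of M: I[1,2], I[2,3]^2, I[3,3].
HN type (ℓ=2): μ^(1)=4; μ^(2)=-3

((0, 0, 3); (1, 3, 0))


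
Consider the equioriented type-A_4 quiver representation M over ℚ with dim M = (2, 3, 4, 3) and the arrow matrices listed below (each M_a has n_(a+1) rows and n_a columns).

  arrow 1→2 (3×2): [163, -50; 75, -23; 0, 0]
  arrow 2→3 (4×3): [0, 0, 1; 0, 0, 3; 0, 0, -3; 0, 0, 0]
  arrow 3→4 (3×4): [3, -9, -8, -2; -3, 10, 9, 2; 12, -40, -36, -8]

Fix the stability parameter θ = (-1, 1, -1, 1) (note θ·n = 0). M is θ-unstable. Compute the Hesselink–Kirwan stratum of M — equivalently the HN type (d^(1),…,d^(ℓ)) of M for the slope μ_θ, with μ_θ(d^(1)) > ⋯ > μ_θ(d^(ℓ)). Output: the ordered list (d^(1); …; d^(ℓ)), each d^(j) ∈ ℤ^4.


Via rank(M_{q-1}∘⋯∘M_p): M ≅ I[1,2]^2, I[2,3], I[3,3], I[3,4]^2, I[4,4].
μ_θ-semistable layers: μ^(1)=1; μ^(2)=0; μ^(3)=-1

((0, 2, 0, 3); (0, 1, 1, 0); (2, 0, 3, 0))


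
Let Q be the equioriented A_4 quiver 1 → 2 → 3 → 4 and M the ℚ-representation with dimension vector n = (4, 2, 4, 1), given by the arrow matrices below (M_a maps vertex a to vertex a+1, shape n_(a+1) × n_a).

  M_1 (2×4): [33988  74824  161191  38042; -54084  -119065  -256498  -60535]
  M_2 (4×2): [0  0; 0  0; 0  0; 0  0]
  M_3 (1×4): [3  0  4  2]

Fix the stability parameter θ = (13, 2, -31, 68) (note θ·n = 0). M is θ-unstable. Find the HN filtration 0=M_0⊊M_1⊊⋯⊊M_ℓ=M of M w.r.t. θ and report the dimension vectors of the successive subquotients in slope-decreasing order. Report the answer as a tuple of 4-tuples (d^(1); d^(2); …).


Interval decomposition of M: I[1,1]^2, I[1,2]^2, I[3,3]^3, I[3,4].
HN type (ℓ=4): μ^(1)=68; μ^(2)=13; μ^(3)=15/2; μ^(4)=-31

((0, 0, 0, 1); (2, 0, 0, 0); (2, 2, 0, 0); (0, 0, 4, 0))


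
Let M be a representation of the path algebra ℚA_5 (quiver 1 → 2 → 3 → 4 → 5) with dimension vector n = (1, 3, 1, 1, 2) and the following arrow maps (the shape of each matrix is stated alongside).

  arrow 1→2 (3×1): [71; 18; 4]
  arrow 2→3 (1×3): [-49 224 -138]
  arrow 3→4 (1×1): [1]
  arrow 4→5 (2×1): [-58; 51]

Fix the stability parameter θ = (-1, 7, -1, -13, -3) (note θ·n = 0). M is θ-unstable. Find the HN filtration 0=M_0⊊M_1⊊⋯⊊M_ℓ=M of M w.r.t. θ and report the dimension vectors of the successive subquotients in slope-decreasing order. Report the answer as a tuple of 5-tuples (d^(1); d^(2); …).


Via rank(M_{q-1}∘⋯∘M_p): M ≅ I[1,5], I[2,2]^2, I[5,5].
μ_θ-semistable layers: μ^(1)=7; μ^(2)=-11/5; μ^(3)=-3

((0, 2, 0, 0, 0); (1, 1, 1, 1, 1); (0, 0, 0, 0, 1))


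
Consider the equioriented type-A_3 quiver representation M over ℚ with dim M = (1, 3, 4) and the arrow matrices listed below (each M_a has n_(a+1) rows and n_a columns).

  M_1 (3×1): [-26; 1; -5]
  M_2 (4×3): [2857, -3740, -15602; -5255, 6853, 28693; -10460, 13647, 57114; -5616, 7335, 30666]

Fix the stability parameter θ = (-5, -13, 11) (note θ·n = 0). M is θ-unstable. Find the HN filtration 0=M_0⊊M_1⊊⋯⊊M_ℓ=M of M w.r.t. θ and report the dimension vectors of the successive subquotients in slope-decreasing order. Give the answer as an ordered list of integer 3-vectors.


Via rank(M_{q-1}∘⋯∘M_p): M ≅ I[1,3], I[2,3]^2, I[3,3].
μ_θ-semistable layers: μ^(1)=11; μ^(2)=-9; μ^(3)=-13

((0, 0, 4); (1, 1, 0); (0, 2, 0))


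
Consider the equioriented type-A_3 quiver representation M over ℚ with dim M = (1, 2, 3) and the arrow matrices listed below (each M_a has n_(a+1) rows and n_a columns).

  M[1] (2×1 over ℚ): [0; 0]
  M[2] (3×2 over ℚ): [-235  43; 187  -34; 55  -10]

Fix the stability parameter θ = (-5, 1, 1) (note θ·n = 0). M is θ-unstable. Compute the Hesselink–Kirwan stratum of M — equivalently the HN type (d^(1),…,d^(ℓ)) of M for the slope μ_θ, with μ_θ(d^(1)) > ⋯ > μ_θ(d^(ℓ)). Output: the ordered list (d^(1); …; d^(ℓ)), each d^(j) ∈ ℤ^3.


Interval decomposition of M: I[1,1], I[2,3]^2, I[3,3].
HN type (ℓ=2): μ^(1)=1; μ^(2)=-5

((0, 2, 3); (1, 0, 0))


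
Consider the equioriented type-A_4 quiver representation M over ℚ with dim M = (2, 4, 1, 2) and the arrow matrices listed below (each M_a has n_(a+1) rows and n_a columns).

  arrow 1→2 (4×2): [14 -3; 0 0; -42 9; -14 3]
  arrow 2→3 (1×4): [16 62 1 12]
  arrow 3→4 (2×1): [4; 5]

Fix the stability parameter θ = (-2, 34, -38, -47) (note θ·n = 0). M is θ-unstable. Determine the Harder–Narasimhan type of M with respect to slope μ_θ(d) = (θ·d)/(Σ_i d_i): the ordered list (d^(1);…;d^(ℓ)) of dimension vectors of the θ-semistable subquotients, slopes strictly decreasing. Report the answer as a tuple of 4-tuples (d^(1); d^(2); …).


Interval decomposition of M: I[1,1], I[1,4], I[2,2]^3, I[4,4].
HN type (ℓ=4): μ^(1)=34; μ^(2)=-2; μ^(3)=-53/4; μ^(4)=-47

((0, 3, 0, 0); (1, 0, 0, 0); (1, 1, 1, 1); (0, 0, 0, 1))


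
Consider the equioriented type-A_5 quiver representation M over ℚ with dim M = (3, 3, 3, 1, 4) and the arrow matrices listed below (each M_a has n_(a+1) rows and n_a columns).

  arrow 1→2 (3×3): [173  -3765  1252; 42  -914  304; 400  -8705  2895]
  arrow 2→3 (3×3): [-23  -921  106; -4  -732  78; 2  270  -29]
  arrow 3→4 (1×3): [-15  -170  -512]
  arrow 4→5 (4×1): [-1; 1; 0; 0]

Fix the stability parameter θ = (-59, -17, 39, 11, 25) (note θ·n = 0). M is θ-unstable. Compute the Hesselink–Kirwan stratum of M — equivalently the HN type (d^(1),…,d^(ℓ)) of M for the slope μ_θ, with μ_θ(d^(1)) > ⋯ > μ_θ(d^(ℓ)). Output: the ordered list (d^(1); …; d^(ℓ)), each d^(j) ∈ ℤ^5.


Barcode: M ≅ I[1,1], I[1,3], I[1,5], I[2,2], I[3,3], I[5,5]^3. HN layers by μ_θ (4 steps, strictly decreasing):
  μ^(1)=39; μ^(2)=25; μ^(3)=-17; μ^(4)=-59

((0, 0, 2, 0, 0); (0, 0, 1, 1, 4); (0, 3, 0, 0, 0); (3, 0, 0, 0, 0))


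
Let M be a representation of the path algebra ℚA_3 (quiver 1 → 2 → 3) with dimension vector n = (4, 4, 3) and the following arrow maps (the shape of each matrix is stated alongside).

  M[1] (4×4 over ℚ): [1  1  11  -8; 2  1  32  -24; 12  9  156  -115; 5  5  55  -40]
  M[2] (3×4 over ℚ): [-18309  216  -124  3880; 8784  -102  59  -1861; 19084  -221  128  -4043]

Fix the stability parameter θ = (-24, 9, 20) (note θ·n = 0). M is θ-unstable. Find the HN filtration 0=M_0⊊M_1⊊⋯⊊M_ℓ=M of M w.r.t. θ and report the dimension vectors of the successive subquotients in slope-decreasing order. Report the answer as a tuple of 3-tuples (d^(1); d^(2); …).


Barcode: M ≅ I[1,1], I[1,3]^3, I[2,2]. HN layers by μ_θ (3 steps, strictly decreasing):
  μ^(1)=20; μ^(2)=9; μ^(3)=-24

((0, 0, 3); (0, 4, 0); (4, 0, 0))


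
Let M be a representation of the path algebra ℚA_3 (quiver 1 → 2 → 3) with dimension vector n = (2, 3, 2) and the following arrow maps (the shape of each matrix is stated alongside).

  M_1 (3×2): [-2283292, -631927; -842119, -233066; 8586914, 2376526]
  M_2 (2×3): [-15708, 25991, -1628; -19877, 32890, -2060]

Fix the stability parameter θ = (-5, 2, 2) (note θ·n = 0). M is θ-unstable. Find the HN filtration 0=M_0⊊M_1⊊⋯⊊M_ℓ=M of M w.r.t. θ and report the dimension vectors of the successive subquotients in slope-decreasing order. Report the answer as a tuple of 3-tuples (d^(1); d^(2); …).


Barcode: M ≅ I[1,3]^2, I[2,2]. HN layers by μ_θ (2 steps, strictly decreasing):
  μ^(1)=2; μ^(2)=-5

((0, 3, 2); (2, 0, 0))


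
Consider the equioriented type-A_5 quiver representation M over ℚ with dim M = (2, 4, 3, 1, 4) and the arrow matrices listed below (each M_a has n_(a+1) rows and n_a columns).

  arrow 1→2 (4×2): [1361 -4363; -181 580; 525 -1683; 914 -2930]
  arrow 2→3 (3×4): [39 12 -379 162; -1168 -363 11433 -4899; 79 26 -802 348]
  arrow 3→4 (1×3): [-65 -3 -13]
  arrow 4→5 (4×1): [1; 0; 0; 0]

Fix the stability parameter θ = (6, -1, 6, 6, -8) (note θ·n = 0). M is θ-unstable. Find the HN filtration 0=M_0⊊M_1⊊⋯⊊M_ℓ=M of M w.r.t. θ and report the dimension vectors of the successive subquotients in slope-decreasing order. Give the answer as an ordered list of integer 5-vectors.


Via rank(M_{q-1}∘⋯∘M_p): M ≅ I[1,3], I[1,5], I[2,2], I[2,3], I[5,5]^3.
μ_θ-semistable layers: μ^(1)=6; μ^(2)=5/2; μ^(3)=9/5; μ^(4)=-1; μ^(5)=-8

((0, 0, 2, 0, 0); (1, 1, 0, 0, 0); (1, 1, 1, 1, 1); (0, 2, 0, 0, 0); (0, 0, 0, 0, 3))


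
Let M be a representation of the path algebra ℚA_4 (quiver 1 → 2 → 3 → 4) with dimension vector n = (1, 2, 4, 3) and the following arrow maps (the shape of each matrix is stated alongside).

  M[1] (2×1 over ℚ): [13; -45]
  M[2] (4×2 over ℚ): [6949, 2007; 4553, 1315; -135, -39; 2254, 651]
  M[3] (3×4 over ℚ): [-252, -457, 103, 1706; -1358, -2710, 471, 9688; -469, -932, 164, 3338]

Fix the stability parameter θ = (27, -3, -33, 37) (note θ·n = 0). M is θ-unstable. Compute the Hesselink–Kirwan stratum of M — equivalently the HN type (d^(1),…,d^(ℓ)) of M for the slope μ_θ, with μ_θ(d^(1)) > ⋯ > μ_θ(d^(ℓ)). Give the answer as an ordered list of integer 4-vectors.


Interval decomposition of M: I[1,3], I[2,4], I[3,4]^2.
HN type (ℓ=4): μ^(1)=37; μ^(2)=-3; μ^(3)=-18; μ^(4)=-33

((0, 0, 0, 3); (1, 1, 1, 0); (0, 1, 1, 0); (0, 0, 2, 0))


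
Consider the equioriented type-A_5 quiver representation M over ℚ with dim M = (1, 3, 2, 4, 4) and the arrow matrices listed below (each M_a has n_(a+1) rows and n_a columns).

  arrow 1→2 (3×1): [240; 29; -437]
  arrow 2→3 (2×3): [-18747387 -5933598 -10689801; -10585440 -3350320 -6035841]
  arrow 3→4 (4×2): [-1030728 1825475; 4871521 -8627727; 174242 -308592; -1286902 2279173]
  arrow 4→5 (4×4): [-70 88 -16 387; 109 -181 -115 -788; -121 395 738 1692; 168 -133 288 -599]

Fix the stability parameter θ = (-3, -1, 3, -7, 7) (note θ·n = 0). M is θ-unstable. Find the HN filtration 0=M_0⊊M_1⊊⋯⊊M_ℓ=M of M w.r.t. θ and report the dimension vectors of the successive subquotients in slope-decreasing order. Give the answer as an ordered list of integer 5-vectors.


Interval decomposition of M: I[1,5], I[2,2], I[2,5], I[4,5]^2.
HN type (ℓ=5): μ^(1)=7; μ^(2)=-1; μ^(3)=-5/3; μ^(4)=-3; μ^(5)=-7

((0, 0, 0, 0, 4); (0, 1, 0, 0, 0); (0, 2, 2, 2, 0); (1, 0, 0, 0, 0); (0, 0, 0, 2, 0))


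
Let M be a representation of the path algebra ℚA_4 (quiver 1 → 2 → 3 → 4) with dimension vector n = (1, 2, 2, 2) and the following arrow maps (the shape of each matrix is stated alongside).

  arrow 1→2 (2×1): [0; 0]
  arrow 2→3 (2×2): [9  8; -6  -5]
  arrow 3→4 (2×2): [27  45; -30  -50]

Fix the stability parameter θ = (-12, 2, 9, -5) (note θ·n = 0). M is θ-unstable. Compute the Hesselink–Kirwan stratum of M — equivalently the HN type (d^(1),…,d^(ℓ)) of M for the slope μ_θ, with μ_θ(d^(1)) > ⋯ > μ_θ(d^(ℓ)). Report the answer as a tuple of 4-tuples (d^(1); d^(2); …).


Via rank(M_{q-1}∘⋯∘M_p): M ≅ I[1,1], I[2,3], I[2,4], I[4,4].
μ_θ-semistable layers: μ^(1)=9; μ^(2)=2; μ^(3)=-5; μ^(4)=-12

((0, 0, 1, 0); (0, 2, 1, 1); (0, 0, 0, 1); (1, 0, 0, 0))


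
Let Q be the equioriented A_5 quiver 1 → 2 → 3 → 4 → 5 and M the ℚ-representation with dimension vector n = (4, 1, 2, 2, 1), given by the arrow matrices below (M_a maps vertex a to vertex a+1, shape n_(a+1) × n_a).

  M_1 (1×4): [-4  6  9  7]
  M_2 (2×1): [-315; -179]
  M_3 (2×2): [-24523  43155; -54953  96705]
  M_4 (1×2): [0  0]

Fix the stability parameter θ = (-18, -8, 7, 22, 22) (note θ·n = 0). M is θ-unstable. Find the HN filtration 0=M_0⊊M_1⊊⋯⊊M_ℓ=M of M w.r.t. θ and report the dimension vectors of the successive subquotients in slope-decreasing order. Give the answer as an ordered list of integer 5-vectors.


Barcode: M ≅ I[1,1]^3, I[1,3], I[3,4], I[4,4], I[5,5]. HN layers by μ_θ (4 steps, strictly decreasing):
  μ^(1)=22; μ^(2)=7; μ^(3)=-8; μ^(4)=-18

((0, 0, 0, 2, 1); (0, 0, 2, 0, 0); (0, 1, 0, 0, 0); (4, 0, 0, 0, 0))


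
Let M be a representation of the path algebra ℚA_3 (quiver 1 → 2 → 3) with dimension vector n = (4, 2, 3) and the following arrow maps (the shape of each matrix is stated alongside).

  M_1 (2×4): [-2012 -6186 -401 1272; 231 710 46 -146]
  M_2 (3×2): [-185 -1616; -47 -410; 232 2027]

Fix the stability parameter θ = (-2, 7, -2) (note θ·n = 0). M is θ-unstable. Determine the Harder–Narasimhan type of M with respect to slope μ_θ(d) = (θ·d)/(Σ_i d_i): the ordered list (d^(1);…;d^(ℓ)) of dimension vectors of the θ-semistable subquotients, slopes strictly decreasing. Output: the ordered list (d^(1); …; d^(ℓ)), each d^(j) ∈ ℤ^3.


Interval decomposition of M: I[1,1]^2, I[1,3]^2, I[3,3].
HN type (ℓ=2): μ^(1)=5/2; μ^(2)=-2

((0, 2, 2); (4, 0, 1))


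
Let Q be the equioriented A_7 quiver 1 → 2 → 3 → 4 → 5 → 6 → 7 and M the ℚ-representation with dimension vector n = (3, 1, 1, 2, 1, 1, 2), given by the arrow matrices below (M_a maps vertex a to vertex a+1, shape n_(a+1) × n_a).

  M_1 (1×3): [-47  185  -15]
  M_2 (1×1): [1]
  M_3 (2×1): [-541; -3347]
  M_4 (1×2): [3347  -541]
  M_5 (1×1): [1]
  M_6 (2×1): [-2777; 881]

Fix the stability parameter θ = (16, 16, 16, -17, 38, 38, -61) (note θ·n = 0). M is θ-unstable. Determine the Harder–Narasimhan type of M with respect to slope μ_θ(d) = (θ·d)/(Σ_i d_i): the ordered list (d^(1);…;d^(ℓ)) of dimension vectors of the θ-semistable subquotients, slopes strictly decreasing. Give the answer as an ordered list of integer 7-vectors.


Interval decomposition of M: I[1,1]^2, I[1,4], I[4,7], I[7,7].
HN type (ℓ=5): μ^(1)=16; μ^(2)=31/4; μ^(3)=5; μ^(4)=-17; μ^(5)=-61

((2, 0, 0, 0, 0, 0, 0); (1, 1, 1, 1, 0, 0, 0); (0, 0, 0, 0, 1, 1, 1); (0, 0, 0, 1, 0, 0, 0); (0, 0, 0, 0, 0, 0, 1))


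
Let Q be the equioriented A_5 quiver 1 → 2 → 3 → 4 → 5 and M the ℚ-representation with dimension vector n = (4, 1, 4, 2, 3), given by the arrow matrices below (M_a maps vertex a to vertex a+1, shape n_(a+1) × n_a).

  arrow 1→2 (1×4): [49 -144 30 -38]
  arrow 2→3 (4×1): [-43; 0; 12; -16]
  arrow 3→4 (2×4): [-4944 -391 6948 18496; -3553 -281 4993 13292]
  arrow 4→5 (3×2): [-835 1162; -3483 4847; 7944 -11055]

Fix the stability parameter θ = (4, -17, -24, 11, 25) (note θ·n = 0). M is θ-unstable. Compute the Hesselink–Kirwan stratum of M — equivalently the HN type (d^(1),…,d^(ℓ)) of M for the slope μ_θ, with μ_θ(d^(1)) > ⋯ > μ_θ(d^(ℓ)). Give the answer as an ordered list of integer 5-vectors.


Interval decomposition of M: I[1,1]^3, I[1,5], I[3,3]^2, I[3,5], I[5,5].
HN type (ℓ=5): μ^(1)=25; μ^(2)=11; μ^(3)=4; μ^(4)=-37/3; μ^(5)=-24

((0, 0, 0, 0, 3); (0, 0, 0, 2, 0); (3, 0, 0, 0, 0); (1, 1, 1, 0, 0); (0, 0, 3, 0, 0))


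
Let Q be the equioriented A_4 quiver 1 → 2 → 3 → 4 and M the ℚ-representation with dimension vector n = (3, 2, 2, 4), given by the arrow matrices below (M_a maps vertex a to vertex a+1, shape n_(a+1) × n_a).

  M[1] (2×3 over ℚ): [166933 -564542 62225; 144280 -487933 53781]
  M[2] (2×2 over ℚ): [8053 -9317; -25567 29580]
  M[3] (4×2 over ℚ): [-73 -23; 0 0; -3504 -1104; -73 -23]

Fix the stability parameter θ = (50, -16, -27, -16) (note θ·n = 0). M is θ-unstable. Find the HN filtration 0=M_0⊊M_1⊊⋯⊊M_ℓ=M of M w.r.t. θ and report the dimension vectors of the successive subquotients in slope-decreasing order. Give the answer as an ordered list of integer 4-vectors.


Interval decomposition of M: I[1,1], I[1,3], I[1,4], I[4,4]^3.
HN type (ℓ=4): μ^(1)=50; μ^(2)=7/3; μ^(3)=-9/4; μ^(4)=-16

((1, 0, 0, 0); (1, 1, 1, 0); (1, 1, 1, 1); (0, 0, 0, 3))


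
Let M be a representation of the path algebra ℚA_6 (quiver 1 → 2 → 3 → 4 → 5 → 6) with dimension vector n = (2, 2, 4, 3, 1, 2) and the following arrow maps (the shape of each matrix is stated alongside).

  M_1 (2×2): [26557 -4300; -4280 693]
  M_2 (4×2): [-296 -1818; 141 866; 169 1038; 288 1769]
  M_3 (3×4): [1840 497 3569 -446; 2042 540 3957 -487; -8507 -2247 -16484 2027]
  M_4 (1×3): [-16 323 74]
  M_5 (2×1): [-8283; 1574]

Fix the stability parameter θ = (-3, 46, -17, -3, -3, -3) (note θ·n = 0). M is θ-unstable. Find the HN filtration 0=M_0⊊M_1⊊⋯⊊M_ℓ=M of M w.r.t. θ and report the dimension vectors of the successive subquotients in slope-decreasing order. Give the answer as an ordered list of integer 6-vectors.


Via rank(M_{q-1}∘⋯∘M_p): M ≅ I[1,3], I[1,6], I[3,4]^2, I[6,6].
μ_θ-semistable layers: μ^(1)=29/2; μ^(2)=4; μ^(3)=-3; μ^(4)=-17

((0, 1, 1, 0, 0, 0); (0, 1, 1, 1, 1, 1); (2, 0, 0, 2, 0, 1); (0, 0, 2, 0, 0, 0))


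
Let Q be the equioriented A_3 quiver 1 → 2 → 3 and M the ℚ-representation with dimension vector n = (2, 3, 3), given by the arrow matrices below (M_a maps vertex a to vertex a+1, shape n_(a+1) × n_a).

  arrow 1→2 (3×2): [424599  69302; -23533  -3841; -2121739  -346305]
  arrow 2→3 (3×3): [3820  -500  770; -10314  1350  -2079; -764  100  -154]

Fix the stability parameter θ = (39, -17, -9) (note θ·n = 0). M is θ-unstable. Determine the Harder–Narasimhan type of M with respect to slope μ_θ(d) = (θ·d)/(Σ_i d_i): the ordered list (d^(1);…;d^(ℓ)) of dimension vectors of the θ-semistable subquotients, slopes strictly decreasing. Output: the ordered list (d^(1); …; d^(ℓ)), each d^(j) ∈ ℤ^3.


Via rank(M_{q-1}∘⋯∘M_p): M ≅ I[1,2], I[1,3], I[2,2], I[3,3]^2.
μ_θ-semistable layers: μ^(1)=11; μ^(2)=13/3; μ^(3)=-9; μ^(4)=-17

((1, 1, 0); (1, 1, 1); (0, 0, 2); (0, 1, 0))


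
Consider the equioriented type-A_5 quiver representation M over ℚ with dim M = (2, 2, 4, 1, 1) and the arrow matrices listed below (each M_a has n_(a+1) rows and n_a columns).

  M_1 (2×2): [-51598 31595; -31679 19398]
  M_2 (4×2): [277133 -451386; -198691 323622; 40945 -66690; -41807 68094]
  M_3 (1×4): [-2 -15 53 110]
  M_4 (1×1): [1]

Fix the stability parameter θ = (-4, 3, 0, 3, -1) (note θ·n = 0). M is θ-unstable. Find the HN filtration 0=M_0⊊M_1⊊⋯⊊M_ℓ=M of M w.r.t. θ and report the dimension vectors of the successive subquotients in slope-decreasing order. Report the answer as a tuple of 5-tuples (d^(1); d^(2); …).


Barcode: M ≅ I[1,2], I[1,5], I[3,3]^3. HN layers by μ_θ (4 steps, strictly decreasing):
  μ^(1)=3; μ^(2)=5/4; μ^(3)=0; μ^(4)=-4

((0, 1, 0, 0, 0); (0, 1, 1, 1, 1); (0, 0, 3, 0, 0); (2, 0, 0, 0, 0))


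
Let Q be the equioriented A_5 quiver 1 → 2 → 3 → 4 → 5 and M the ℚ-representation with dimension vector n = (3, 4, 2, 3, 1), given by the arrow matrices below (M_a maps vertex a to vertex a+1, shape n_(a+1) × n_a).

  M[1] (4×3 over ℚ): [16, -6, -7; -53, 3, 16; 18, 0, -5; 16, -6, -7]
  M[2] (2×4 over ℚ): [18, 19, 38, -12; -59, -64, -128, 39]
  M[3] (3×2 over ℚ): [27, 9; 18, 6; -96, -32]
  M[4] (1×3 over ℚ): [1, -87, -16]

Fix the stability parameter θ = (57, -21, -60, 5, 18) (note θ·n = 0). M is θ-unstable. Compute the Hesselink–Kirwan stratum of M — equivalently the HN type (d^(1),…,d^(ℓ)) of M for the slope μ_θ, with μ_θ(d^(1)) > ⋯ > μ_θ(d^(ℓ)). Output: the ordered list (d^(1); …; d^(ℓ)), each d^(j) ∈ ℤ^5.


Barcode: M ≅ I[1,1], I[1,3], I[1,5], I[2,2]^2, I[4,4]^2. HN layers by μ_θ (5 steps, strictly decreasing):
  μ^(1)=57; μ^(2)=18; μ^(3)=5; μ^(4)=-8; μ^(5)=-21

((1, 0, 0, 0, 0); (0, 0, 0, 0, 1); (0, 0, 0, 3, 0); (2, 2, 2, 0, 0); (0, 2, 0, 0, 0))


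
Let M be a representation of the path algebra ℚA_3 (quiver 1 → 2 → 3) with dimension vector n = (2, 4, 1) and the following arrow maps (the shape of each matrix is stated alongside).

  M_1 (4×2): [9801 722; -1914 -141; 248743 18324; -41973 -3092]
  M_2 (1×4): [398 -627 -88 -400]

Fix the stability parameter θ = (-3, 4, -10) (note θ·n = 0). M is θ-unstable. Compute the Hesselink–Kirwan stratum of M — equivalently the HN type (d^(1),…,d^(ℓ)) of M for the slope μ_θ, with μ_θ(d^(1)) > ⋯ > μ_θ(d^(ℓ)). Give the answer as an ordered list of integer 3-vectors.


Interval decomposition of M: I[1,2], I[1,3], I[2,2]^2.
HN type (ℓ=2): μ^(1)=4; μ^(2)=-3

((0, 3, 0); (2, 1, 1))


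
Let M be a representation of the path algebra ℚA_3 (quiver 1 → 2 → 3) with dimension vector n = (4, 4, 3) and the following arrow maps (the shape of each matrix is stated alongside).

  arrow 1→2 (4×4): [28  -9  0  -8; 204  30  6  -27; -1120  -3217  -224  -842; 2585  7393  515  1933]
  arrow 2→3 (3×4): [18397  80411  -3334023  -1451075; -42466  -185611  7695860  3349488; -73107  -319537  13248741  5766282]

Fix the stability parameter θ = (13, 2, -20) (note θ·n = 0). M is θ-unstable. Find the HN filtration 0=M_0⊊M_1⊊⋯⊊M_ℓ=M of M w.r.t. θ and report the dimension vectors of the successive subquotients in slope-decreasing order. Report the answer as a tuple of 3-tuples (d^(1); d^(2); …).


Via rank(M_{q-1}∘⋯∘M_p): M ≅ I[1,1], I[1,2], I[1,3]^2, I[2,3].
μ_θ-semistable layers: μ^(1)=13; μ^(2)=15/2; μ^(3)=-5/3; μ^(4)=-9

((1, 0, 0); (1, 1, 0); (2, 2, 2); (0, 1, 1))


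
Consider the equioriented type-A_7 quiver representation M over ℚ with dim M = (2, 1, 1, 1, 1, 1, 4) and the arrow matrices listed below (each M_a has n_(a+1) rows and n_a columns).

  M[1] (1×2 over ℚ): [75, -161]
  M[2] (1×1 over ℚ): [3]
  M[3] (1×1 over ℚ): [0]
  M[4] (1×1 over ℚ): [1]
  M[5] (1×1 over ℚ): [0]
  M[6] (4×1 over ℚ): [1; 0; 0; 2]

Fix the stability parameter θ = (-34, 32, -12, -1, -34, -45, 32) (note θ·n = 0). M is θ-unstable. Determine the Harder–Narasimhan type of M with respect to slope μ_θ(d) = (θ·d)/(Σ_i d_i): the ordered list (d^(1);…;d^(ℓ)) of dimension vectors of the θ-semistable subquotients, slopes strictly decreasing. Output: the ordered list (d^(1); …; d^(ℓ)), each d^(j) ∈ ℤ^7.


Via rank(M_{q-1}∘⋯∘M_p): M ≅ I[1,1], I[1,3], I[4,5], I[6,7], I[7,7]^3.
μ_θ-semistable layers: μ^(1)=32; μ^(2)=10; μ^(3)=-35/2; μ^(4)=-34; μ^(5)=-45

((0, 0, 0, 0, 0, 0, 4); (0, 1, 1, 0, 0, 0, 0); (0, 0, 0, 1, 1, 0, 0); (2, 0, 0, 0, 0, 0, 0); (0, 0, 0, 0, 0, 1, 0))


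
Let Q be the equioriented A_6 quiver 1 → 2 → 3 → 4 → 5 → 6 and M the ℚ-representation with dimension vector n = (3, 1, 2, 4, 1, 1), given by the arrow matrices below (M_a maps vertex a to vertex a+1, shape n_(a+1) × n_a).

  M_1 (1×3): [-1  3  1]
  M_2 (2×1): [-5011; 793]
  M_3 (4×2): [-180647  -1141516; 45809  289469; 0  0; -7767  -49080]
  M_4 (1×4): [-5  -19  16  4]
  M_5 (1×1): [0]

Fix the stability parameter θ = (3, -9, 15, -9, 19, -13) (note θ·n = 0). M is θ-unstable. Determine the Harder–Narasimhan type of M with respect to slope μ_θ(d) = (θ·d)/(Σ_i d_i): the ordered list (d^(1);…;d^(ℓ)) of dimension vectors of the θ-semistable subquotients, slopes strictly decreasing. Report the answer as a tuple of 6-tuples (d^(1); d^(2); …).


Via rank(M_{q-1}∘⋯∘M_p): M ≅ I[1,1]^2, I[1,5], I[3,4], I[4,4]^2, I[6,6].
μ_θ-semistable layers: μ^(1)=19; μ^(2)=3; μ^(3)=-3; μ^(4)=-9; μ^(5)=-13

((0, 0, 0, 0, 1, 0); (2, 0, 2, 2, 0, 0); (1, 1, 0, 0, 0, 0); (0, 0, 0, 2, 0, 0); (0, 0, 0, 0, 0, 1))


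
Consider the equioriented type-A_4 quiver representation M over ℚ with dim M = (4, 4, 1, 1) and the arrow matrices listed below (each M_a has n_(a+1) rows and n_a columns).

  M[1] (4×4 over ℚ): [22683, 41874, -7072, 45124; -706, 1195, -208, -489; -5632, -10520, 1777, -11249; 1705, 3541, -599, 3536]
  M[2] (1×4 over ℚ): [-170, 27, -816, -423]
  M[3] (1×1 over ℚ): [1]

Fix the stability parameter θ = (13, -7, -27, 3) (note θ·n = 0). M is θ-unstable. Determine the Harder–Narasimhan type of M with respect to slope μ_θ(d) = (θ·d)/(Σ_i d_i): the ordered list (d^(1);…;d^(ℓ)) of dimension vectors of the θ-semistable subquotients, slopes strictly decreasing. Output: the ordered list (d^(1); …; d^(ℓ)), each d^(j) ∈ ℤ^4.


Barcode: M ≅ I[1,2]^3, I[1,4]. HN layers by μ_θ (2 steps, strictly decreasing):
  μ^(1)=3; μ^(2)=-7

((3, 3, 0, 1); (1, 1, 1, 0))


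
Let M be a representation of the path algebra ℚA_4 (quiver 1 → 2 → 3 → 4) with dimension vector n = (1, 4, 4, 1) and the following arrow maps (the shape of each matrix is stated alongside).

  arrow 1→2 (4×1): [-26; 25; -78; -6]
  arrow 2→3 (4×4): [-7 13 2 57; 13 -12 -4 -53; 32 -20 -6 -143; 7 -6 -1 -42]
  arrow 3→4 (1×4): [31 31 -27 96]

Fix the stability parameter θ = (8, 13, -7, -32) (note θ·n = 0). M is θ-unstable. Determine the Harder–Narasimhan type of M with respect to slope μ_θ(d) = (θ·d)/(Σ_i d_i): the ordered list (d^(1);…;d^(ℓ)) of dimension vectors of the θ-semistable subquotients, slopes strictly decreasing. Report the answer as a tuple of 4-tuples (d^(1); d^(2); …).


Interval decomposition of M: I[1,4], I[2,3]^3.
HN type (ℓ=2): μ^(1)=3; μ^(2)=-9/2

((0, 3, 3, 0); (1, 1, 1, 1))


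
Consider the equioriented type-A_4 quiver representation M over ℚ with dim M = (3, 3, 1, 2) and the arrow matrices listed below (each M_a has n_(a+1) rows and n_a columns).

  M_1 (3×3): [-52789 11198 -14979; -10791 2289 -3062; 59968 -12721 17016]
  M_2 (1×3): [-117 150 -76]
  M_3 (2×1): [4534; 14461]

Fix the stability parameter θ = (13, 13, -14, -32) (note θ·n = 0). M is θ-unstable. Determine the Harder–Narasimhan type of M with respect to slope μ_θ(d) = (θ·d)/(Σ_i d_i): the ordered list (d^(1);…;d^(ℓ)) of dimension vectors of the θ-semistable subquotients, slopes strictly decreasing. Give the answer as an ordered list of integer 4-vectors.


Via rank(M_{q-1}∘⋯∘M_p): M ≅ I[1,2]^2, I[1,4], I[4,4].
μ_θ-semistable layers: μ^(1)=13; μ^(2)=-5; μ^(3)=-32

((2, 2, 0, 0); (1, 1, 1, 1); (0, 0, 0, 1))


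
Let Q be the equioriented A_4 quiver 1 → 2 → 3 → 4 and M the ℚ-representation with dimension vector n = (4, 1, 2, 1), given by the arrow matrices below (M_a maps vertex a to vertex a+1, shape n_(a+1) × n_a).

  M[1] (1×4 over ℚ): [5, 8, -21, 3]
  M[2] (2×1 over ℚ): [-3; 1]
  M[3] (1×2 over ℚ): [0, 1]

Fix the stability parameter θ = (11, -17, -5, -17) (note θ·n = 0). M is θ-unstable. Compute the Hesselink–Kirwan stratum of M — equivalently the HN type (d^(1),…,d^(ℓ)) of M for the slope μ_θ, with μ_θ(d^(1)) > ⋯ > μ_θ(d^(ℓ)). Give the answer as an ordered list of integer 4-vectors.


Interval decomposition of M: I[1,1]^3, I[1,4], I[3,3].
HN type (ℓ=3): μ^(1)=11; μ^(2)=-5; μ^(3)=-7

((3, 0, 0, 0); (0, 0, 1, 0); (1, 1, 1, 1))


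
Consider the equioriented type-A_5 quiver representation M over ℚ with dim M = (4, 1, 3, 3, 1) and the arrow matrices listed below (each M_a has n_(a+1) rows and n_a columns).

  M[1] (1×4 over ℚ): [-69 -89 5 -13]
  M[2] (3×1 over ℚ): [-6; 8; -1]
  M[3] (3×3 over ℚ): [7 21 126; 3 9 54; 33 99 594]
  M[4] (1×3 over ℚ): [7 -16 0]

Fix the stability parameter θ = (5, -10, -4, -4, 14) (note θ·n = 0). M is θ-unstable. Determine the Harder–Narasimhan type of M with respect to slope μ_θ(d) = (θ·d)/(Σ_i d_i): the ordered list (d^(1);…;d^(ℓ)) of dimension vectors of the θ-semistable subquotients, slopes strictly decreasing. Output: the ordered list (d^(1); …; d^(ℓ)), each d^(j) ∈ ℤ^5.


Via rank(M_{q-1}∘⋯∘M_p): M ≅ I[1,1]^3, I[1,3], I[3,3], I[3,5], I[4,4]^2.
μ_θ-semistable layers: μ^(1)=14; μ^(2)=5; μ^(3)=-3; μ^(4)=-4

((0, 0, 0, 0, 1); (3, 0, 0, 0, 0); (1, 1, 1, 0, 0); (0, 0, 2, 3, 0))


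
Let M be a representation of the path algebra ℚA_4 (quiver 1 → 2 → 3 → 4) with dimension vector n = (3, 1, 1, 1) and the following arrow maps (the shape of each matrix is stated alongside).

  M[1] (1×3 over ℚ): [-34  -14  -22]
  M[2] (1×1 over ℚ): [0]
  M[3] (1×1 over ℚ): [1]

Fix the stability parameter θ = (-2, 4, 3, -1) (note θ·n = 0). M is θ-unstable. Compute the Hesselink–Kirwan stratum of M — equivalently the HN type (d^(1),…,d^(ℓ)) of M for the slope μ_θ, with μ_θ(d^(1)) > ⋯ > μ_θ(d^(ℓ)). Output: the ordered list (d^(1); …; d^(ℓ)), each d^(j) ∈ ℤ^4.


Interval decomposition of M: I[1,1]^2, I[1,2], I[3,4].
HN type (ℓ=3): μ^(1)=4; μ^(2)=1; μ^(3)=-2

((0, 1, 0, 0); (0, 0, 1, 1); (3, 0, 0, 0))


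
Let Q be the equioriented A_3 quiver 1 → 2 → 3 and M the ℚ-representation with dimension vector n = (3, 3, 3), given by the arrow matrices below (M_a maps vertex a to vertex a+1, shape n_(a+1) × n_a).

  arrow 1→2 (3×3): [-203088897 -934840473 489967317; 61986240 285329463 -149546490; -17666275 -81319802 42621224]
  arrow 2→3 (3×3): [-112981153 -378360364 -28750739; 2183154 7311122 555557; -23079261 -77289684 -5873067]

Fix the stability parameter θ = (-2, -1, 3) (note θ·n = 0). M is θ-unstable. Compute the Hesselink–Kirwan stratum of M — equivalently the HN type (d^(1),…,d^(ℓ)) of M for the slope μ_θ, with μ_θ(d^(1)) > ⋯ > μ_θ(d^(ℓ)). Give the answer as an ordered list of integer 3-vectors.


Via rank(M_{q-1}∘⋯∘M_p): M ≅ I[1,2], I[1,3]^2, I[3,3].
μ_θ-semistable layers: μ^(1)=3; μ^(2)=-1; μ^(3)=-2

((0, 0, 3); (0, 3, 0); (3, 0, 0))


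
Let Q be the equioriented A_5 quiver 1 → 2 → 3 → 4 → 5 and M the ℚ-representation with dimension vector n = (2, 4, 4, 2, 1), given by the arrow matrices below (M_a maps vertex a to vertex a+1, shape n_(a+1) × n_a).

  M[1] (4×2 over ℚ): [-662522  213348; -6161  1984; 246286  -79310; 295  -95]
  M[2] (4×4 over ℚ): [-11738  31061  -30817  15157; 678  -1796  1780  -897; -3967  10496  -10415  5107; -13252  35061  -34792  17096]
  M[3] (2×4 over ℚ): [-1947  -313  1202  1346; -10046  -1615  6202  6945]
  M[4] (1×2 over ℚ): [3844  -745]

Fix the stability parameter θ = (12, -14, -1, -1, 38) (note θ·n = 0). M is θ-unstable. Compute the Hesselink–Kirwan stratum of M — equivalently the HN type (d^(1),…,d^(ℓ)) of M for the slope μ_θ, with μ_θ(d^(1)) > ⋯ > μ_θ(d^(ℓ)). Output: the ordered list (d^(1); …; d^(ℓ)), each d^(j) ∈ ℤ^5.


Interval decomposition of M: I[1,4], I[1,5], I[2,3]^2.
HN type (ℓ=3): μ^(1)=38; μ^(2)=-1; μ^(3)=-14

((0, 0, 0, 0, 1); (2, 2, 4, 2, 0); (0, 2, 0, 0, 0))


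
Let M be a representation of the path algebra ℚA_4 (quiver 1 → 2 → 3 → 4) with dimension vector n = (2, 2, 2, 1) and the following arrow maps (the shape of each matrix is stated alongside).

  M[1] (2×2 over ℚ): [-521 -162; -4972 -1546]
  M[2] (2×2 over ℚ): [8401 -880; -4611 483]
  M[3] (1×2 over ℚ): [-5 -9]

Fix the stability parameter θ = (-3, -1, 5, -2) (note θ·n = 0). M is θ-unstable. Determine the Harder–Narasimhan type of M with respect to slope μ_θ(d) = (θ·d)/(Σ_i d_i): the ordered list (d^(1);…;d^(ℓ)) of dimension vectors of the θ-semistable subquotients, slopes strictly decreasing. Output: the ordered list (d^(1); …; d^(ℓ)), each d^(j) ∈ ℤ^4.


Via rank(M_{q-1}∘⋯∘M_p): M ≅ I[1,3], I[1,4].
μ_θ-semistable layers: μ^(1)=5; μ^(2)=3/2; μ^(3)=-1; μ^(4)=-3

((0, 0, 1, 0); (0, 0, 1, 1); (0, 2, 0, 0); (2, 0, 0, 0))


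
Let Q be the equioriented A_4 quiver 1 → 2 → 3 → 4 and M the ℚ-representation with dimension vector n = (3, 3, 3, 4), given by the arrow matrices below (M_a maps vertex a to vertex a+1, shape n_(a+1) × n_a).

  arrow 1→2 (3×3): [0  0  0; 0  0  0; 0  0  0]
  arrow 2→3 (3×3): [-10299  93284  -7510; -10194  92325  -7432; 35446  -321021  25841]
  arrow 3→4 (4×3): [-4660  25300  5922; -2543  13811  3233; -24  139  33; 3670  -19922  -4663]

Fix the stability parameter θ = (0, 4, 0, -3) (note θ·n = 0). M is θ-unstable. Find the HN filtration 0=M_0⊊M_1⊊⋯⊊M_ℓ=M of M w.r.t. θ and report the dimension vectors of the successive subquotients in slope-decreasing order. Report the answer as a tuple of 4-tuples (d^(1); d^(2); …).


Via rank(M_{q-1}∘⋯∘M_p): M ≅ I[1,1]^3, I[2,4]^3, I[4,4].
μ_θ-semistable layers: μ^(1)=1/3; μ^(2)=0; μ^(3)=-3

((0, 3, 3, 3); (3, 0, 0, 0); (0, 0, 0, 1))


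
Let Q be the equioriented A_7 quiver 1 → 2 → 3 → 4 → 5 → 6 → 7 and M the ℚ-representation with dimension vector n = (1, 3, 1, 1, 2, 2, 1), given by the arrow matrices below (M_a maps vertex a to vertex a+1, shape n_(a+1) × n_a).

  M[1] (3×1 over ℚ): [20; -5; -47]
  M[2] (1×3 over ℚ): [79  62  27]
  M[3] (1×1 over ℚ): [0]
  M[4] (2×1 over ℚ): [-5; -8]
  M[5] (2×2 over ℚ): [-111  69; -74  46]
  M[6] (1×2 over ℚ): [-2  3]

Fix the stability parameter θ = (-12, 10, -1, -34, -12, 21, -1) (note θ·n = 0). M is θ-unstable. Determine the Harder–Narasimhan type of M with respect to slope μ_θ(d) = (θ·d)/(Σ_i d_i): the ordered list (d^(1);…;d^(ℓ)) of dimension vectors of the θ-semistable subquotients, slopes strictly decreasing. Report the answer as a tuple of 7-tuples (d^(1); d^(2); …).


Via rank(M_{q-1}∘⋯∘M_p): M ≅ I[1,3], I[2,2]^2, I[4,6], I[5,5], I[6,7].
μ_θ-semistable layers: μ^(1)=21; μ^(2)=10; μ^(3)=9/2; μ^(4)=-12; μ^(5)=-34

((0, 0, 0, 0, 0, 1, 0); (0, 2, 0, 0, 0, 1, 1); (0, 1, 1, 0, 0, 0, 0); (1, 0, 0, 0, 2, 0, 0); (0, 0, 0, 1, 0, 0, 0))


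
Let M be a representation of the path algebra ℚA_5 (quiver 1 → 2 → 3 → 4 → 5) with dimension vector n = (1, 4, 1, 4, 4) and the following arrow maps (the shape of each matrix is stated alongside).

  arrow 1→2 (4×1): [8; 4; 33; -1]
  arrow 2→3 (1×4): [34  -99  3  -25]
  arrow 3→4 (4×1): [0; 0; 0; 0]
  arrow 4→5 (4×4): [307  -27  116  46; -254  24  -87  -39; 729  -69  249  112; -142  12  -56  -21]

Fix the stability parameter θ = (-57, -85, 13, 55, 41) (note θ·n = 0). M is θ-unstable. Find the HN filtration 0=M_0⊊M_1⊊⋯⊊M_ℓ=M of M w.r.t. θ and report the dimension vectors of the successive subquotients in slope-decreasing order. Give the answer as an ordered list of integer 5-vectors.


Interval decomposition of M: I[1,2], I[2,2]^2, I[2,3], I[4,4], I[4,5]^3, I[5,5].
HN type (ℓ=6): μ^(1)=55; μ^(2)=48; μ^(3)=41; μ^(4)=13; μ^(5)=-71; μ^(6)=-85

((0, 0, 0, 1, 0); (0, 0, 0, 3, 3); (0, 0, 0, 0, 1); (0, 0, 1, 0, 0); (1, 1, 0, 0, 0); (0, 3, 0, 0, 0))


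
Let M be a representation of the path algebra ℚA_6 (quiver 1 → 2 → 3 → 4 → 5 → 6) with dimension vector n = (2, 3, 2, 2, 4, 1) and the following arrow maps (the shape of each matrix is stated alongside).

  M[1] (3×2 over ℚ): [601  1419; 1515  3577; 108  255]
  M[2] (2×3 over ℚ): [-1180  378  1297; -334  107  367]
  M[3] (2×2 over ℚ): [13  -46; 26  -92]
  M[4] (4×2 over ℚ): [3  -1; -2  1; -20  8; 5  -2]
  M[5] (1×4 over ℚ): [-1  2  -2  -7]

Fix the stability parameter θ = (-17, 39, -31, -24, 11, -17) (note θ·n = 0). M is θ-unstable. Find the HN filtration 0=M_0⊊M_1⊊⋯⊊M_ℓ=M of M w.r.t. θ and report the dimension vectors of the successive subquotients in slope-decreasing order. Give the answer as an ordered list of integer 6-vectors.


Interval decomposition of M: I[1,3], I[1,5], I[2,2], I[4,6], I[5,5]^2.
HN type (ℓ=7): μ^(1)=39; μ^(2)=11; μ^(3)=4; μ^(4)=-3; μ^(5)=-16/3; μ^(6)=-17; μ^(7)=-24

((0, 1, 0, 0, 0, 0); (0, 0, 0, 0, 3, 0); (0, 1, 1, 0, 0, 0); (0, 0, 0, 0, 1, 1); (0, 1, 1, 1, 0, 0); (2, 0, 0, 0, 0, 0); (0, 0, 0, 1, 0, 0))
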